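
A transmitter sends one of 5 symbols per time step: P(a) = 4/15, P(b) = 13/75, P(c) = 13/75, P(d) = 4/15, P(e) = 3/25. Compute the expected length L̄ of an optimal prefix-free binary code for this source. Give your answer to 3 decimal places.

Repeatedly combine the two least-probable nodes; the expected code length is the sum of the merged weights.
merge 3/25 + 13/75 → 22/75
merge 13/75 + 4/15 → 11/25
merge 4/15 + 22/75 → 14/25
merge 11/25 + 14/25 → 1
L = 22/75 + 11/25 + 14/25 + 1 = 172/75 ≈ 2.293 bits/symbol.

2.293 bits/symbol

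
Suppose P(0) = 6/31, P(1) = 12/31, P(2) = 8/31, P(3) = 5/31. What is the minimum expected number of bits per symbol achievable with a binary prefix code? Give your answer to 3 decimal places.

1.968 bits/symbol

Repeatedly combine the two least-probable nodes; the expected code length is the sum of the merged weights.
merge 5/31 + 6/31 → 11/31
merge 8/31 + 11/31 → 19/31
merge 12/31 + 19/31 → 1
L = 11/31 + 19/31 + 1 = 61/31 ≈ 1.968 bits/symbol.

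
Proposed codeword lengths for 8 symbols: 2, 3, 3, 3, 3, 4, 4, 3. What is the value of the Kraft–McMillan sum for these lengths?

1

With common denominator 2^4 = 16: Σ 2^(−ℓᵢ) = 4/16 + 2/16 + 2/16 + 2/16 + 2/16 + 1/16 + 1/16 + 2/16 = 16/16 = 1.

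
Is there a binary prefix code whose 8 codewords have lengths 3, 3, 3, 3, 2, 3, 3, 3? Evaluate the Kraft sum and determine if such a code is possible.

With common denominator 2^3 = 8: Σ 2^(−ℓᵢ) = 1/8 + 1/8 + 1/8 + 1/8 + 2/8 + 1/8 + 1/8 + 1/8 = 9/8 = 1.125.
Kraft's inequality requires Σ ≤ 1; here Σ = 1.125 > 1, so no such prefix code exists.

1.125; no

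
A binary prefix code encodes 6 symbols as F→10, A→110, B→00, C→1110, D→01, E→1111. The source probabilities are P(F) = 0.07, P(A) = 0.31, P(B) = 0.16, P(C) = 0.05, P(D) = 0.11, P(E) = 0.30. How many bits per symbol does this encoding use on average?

3.01 bits/symbol

L̄ = Σ pᵢ·ℓᵢ = 0.07·2 + 0.31·3 + 0.16·2 + 0.05·4 + 0.11·2 + 0.30·4 = 3.01 bits/symbol.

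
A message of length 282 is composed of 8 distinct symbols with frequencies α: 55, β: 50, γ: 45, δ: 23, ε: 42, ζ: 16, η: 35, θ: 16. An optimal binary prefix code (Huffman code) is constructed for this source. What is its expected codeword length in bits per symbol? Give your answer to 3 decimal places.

2.918 bits/symbol

Probabilities are the counts divided by 282.
Repeatedly combine the two least-probable nodes; the expected code length is the sum of the merged weights.
merge 8/141 + 8/141 → 16/141
merge 23/282 + 16/141 → 55/282
merge 35/282 + 7/47 → 77/282
merge 15/94 + 25/141 → 95/282
merge 55/282 + 55/282 → 55/141
merge 77/282 + 95/282 → 86/141
merge 55/141 + 86/141 → 1
L = 16/141 + 55/282 + 77/282 + 95/282 + 55/141 + 86/141 + 1 = 823/282 ≈ 2.918 bits/symbol.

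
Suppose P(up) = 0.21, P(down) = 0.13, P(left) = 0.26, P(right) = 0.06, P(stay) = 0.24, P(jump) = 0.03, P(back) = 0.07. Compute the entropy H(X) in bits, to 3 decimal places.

H = −Σ pᵢ log₂ pᵢ.
−0.21·log₂(0.21) = 0.4728
−0.13·log₂(0.13) = 0.3826
−0.26·log₂(0.26) = 0.5053
−0.06·log₂(0.06) = 0.2435
−0.24·log₂(0.24) = 0.4941
−0.03·log₂(0.03) = 0.1518
−0.07·log₂(0.07) = 0.2686
Sum ≈ 2.5187 → 2.519 bits.

2.519 bits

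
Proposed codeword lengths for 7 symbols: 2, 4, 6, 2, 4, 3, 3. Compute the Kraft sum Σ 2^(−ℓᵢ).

0.890625

With common denominator 2^6 = 64: Σ 2^(−ℓᵢ) = 16/64 + 4/64 + 1/64 + 16/64 + 4/64 + 8/64 + 8/64 = 57/64 = 0.890625.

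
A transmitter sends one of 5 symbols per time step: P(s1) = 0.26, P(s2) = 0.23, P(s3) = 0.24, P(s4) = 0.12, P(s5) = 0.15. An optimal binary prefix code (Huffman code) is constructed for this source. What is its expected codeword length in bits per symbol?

Repeatedly combine the two least-probable nodes; the expected code length is the sum of the merged weights.
merge 3/25 + 3/20 → 27/100
merge 23/100 + 6/25 → 47/100
merge 13/50 + 27/100 → 53/100
merge 47/100 + 53/100 → 1
L = 27/100 + 47/100 + 53/100 + 1 = 227/100 = 2.27 bits/symbol.

2.27 bits/symbol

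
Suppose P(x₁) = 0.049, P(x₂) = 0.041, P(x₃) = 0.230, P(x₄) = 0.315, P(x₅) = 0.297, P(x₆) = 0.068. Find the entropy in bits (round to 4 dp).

H = −Σ pᵢ log₂ pᵢ.
−0.049·log₂(0.049) = 0.2132
−0.041·log₂(0.041) = 0.1889
−0.230·log₂(0.230) = 0.4877
−0.315·log₂(0.315) = 0.5250
−0.297·log₂(0.297) = 0.5202
−0.068·log₂(0.068) = 0.2637
Sum ≈ 2.1987 → 2.1987 bits.

2.1987 bits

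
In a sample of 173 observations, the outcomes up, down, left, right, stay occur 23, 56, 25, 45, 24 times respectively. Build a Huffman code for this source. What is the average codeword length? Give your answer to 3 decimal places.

Probabilities are the counts divided by 173.
Repeatedly combine the two least-probable nodes; the expected code length is the sum of the merged weights.
merge 23/173 + 24/173 → 47/173
merge 25/173 + 45/173 → 70/173
merge 47/173 + 56/173 → 103/173
merge 70/173 + 103/173 → 1
L = 47/173 + 70/173 + 103/173 + 1 = 393/173 ≈ 2.272 bits/symbol.

2.272 bits/symbol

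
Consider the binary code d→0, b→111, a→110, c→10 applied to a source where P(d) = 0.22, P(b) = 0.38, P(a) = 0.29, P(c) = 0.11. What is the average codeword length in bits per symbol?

2.45 bits/symbol

L̄ = Σ pᵢ·ℓᵢ = 0.22·1 + 0.38·3 + 0.29·3 + 0.11·2 = 2.45 bits/symbol.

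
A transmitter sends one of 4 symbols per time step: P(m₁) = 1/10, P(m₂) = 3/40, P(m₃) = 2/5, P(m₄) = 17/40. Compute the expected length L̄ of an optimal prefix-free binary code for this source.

Repeatedly combine the two least-probable nodes; the expected code length is the sum of the merged weights.
merge 3/40 + 1/10 → 7/40
merge 7/40 + 2/5 → 23/40
merge 17/40 + 23/40 → 1
L = 7/40 + 23/40 + 1 = 7/4 = 1.75 bits/symbol.

1.75 bits/symbol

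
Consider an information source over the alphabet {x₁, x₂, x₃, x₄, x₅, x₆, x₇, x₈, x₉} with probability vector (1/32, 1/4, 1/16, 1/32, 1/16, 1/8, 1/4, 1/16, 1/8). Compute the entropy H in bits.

2.8125 bits

Each probability is a power of 1/2, so log₂(1/p) is an integer.
H = Σ p·log₂(1/p) = 1/32·5 + 1/4·2 + 1/16·4 + 1/32·5 + 1/16·4 + 1/8·3 + 1/4·2 + 1/16·4 + 1/8·3 = 2.8125 bits.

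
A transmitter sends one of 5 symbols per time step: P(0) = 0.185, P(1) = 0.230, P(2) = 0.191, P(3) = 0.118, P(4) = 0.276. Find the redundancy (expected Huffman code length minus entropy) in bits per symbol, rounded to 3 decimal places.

Entropy H = −Σ p log₂ p ≈ 2.2706 bits.
Huffman merges: 59/500+37/200→303/1000; 191/1000+23/100→421/1000; 69/250+303/1000→579/1000; 421/1000+579/1000→1. L = 2303/1000 ≈ 2.3030.
L − H = 2.3030 − 2.2706 = 0.032 bits.

0.032 bits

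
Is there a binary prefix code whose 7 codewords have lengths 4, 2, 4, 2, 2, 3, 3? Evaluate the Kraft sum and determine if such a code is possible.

1.125; no

With common denominator 2^4 = 16: Σ 2^(−ℓᵢ) = 1/16 + 4/16 + 1/16 + 4/16 + 4/16 + 2/16 + 2/16 = 18/16 = 1.125.
Kraft's inequality requires Σ ≤ 1; here Σ = 1.125 > 1, so no such prefix code exists.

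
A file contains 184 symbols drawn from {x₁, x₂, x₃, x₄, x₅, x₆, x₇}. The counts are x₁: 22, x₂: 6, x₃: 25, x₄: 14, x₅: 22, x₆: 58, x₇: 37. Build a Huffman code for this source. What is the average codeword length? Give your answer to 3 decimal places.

Probabilities are the counts divided by 184.
Repeatedly combine the two least-probable nodes; the expected code length is the sum of the merged weights.
merge 3/92 + 7/92 → 5/46
merge 5/46 + 11/92 → 21/92
merge 11/92 + 25/184 → 47/184
merge 37/184 + 21/92 → 79/184
merge 47/184 + 29/92 → 105/184
merge 79/184 + 105/184 → 1
L = 5/46 + 21/92 + 47/184 + 79/184 + 105/184 + 1 = 477/184 ≈ 2.592 bits/symbol.

2.592 bits/symbol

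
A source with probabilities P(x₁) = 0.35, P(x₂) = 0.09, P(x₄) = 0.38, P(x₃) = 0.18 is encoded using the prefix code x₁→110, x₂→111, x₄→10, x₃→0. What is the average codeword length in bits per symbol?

L̄ = Σ pᵢ·ℓᵢ = 0.35·3 + 0.09·3 + 0.38·2 + 0.18·1 = 2.26 bits/symbol.

2.26 bits/symbol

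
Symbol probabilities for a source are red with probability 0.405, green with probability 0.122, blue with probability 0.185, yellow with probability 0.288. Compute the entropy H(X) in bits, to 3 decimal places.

1.866 bits

H = −Σ pᵢ log₂ pᵢ.
−0.405·log₂(0.405) = 0.5281
−0.122·log₂(0.122) = 0.3703
−0.185·log₂(0.185) = 0.4504
−0.288·log₂(0.288) = 0.5172
Sum ≈ 1.8660 → 1.866 bits.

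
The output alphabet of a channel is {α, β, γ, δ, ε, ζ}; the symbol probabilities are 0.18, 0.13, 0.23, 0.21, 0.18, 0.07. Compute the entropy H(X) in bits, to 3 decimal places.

H = −Σ pᵢ log₂ pᵢ.
−0.18·log₂(0.18) = 0.4453
−0.13·log₂(0.13) = 0.3826
−0.23·log₂(0.23) = 0.4877
−0.21·log₂(0.21) = 0.4728
−0.18·log₂(0.18) = 0.4453
−0.07·log₂(0.07) = 0.2686
Sum ≈ 2.5023 → 2.502 bits.

2.502 bits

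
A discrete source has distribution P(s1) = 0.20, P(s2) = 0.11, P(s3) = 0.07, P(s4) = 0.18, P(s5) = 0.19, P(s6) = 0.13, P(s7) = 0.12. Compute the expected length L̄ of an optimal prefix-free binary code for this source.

2.79 bits/symbol

Repeatedly combine the two least-probable nodes; the expected code length is the sum of the merged weights.
merge 7/100 + 11/100 → 9/50
merge 3/25 + 13/100 → 1/4
merge 9/50 + 9/50 → 9/25
merge 19/100 + 1/5 → 39/100
merge 1/4 + 9/25 → 61/100
merge 39/100 + 61/100 → 1
L = 9/50 + 1/4 + 9/25 + 39/100 + 61/100 + 1 = 279/100 = 2.79 bits/symbol.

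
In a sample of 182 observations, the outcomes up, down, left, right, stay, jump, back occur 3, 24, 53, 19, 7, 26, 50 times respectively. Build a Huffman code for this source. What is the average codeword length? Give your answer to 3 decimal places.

2.489 bits/symbol

Probabilities are the counts divided by 182.
Repeatedly combine the two least-probable nodes; the expected code length is the sum of the merged weights.
merge 3/182 + 1/26 → 5/91
merge 5/91 + 19/182 → 29/182
merge 12/91 + 1/7 → 25/91
merge 29/182 + 25/91 → 79/182
merge 25/91 + 53/182 → 103/182
merge 79/182 + 103/182 → 1
L = 5/91 + 29/182 + 25/91 + 79/182 + 103/182 + 1 = 453/182 ≈ 2.489 bits/symbol.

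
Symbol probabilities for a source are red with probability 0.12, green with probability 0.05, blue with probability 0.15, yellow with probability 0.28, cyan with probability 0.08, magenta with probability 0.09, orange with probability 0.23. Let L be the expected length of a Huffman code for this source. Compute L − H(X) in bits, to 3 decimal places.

Entropy H = −Σ p log₂ p ≈ 2.5998 bits.
Huffman merges: 1/20+2/25→13/100; 9/100+3/25→21/100; 13/100+3/20→7/25; 21/100+23/100→11/25; 7/25+7/25→14/25; 11/25+14/25→1. L = 131/50 ≈ 2.6200.
L − H = 2.6200 − 2.5998 = 0.020 bits.

0.020 bits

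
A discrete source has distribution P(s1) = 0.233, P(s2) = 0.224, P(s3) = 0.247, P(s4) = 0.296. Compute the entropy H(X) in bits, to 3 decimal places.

H = −Σ pᵢ log₂ pᵢ.
−0.233·log₂(0.233) = 0.4897
−0.224·log₂(0.224) = 0.4835
−0.247·log₂(0.247) = 0.4983
−0.296·log₂(0.296) = 0.5199
Sum ≈ 1.9913 → 1.991 bits.

1.991 bits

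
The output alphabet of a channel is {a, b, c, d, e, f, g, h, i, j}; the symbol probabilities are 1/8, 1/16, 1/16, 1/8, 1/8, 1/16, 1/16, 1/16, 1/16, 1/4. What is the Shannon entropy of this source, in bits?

Each probability is a power of 1/2, so log₂(1/p) is an integer.
H = Σ p·log₂(1/p) = 1/8·3 + 1/16·4 + 1/16·4 + 1/8·3 + 1/8·3 + 1/16·4 + 1/16·4 + 1/16·4 + 1/16·4 + 1/4·2 = 3.125 bits.

3.125 bits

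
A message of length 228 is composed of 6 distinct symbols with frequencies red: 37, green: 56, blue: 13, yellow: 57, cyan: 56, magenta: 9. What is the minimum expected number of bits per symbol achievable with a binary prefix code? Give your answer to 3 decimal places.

2.355 bits/symbol

Probabilities are the counts divided by 228.
Repeatedly combine the two least-probable nodes; the expected code length is the sum of the merged weights.
merge 3/76 + 13/228 → 11/114
merge 11/114 + 37/228 → 59/228
merge 14/57 + 14/57 → 28/57
merge 1/4 + 59/228 → 29/57
merge 28/57 + 29/57 → 1
L = 11/114 + 59/228 + 28/57 + 29/57 + 1 = 179/76 ≈ 2.355 bits/symbol.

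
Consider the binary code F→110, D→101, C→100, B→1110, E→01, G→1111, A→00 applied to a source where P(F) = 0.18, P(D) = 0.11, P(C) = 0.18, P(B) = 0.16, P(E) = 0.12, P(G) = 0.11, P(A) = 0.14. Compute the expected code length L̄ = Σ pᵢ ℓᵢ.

3.01 bits/symbol

L̄ = Σ pᵢ·ℓᵢ = 0.18·3 + 0.11·3 + 0.18·3 + 0.16·4 + 0.12·2 + 0.11·4 + 0.14·2 = 3.01 bits/symbol.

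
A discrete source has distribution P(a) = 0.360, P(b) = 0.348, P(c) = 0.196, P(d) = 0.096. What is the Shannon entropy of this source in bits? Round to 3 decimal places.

H = −Σ pᵢ log₂ pᵢ.
−0.360·log₂(0.360) = 0.5306
−0.348·log₂(0.348) = 0.5299
−0.196·log₂(0.196) = 0.4608
−0.096·log₂(0.096) = 0.3246
Sum ≈ 1.8459 → 1.846 bits.

1.846 bits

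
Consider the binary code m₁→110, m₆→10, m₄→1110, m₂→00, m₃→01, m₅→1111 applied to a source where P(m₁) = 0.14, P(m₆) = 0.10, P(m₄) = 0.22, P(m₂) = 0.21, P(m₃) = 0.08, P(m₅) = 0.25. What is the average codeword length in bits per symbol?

L̄ = Σ pᵢ·ℓᵢ = 0.14·3 + 0.10·2 + 0.22·4 + 0.21·2 + 0.08·2 + 0.25·4 = 3.08 bits/symbol.

3.08 bits/symbol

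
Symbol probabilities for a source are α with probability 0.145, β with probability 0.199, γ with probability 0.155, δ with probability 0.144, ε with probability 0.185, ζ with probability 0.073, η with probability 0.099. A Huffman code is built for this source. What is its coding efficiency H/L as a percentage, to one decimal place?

98.4%

Entropy H = −Σ p log₂ p ≈ 2.7433 bits.
Huffman merges: 73/1000+99/1000→43/250; 18/125+29/200→289/1000; 31/200+43/250→327/1000; 37/200+199/1000→48/125; 289/1000+327/1000→77/125; 48/125+77/125→1. L = 697/250 ≈ 2.7880.
Efficiency = H/L = 2.7433/2.7880 = 98.4%.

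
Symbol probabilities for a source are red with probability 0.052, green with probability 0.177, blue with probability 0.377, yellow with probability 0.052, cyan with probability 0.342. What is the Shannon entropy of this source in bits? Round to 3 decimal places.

H = −Σ pᵢ log₂ pᵢ.
−0.052·log₂(0.052) = 0.2218
−0.177·log₂(0.177) = 0.4422
−0.377·log₂(0.377) = 0.5306
−0.052·log₂(0.052) = 0.2218
−0.342·log₂(0.342) = 0.5294
Sum ≈ 1.9457 → 1.946 bits.

1.946 bits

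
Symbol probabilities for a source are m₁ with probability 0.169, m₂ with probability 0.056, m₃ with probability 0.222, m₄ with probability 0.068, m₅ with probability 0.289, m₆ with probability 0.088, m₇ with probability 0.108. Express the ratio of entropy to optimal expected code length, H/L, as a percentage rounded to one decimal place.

Entropy H = −Σ p log₂ p ≈ 2.5850 bits.
Huffman merges: 7/125+17/250→31/250; 11/125+27/250→49/250; 31/250+169/1000→293/1000; 49/250+111/500→209/500; 289/1000+293/1000→291/500; 209/500+291/500→1. L = 2613/1000 ≈ 2.6130.
Efficiency = H/L = 2.5850/2.6130 = 98.9%.

98.9%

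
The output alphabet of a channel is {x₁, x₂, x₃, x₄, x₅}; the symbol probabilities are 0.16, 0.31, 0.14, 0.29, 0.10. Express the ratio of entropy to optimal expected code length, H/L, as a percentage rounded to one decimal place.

Entropy H = −Σ p log₂ p ≈ 2.1940 bits.
Huffman merges: 1/10+7/50→6/25; 4/25+6/25→2/5; 29/100+31/100→3/5; 2/5+3/5→1. L = 56/25 ≈ 2.2400.
Efficiency = H/L = 2.1940/2.2400 = 97.9%.

97.9%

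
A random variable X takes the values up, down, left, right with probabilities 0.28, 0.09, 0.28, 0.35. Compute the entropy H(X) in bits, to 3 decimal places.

H = −Σ pᵢ log₂ pᵢ.
−0.28·log₂(0.28) = 0.5142
−0.09·log₂(0.09) = 0.3127
−0.28·log₂(0.28) = 0.5142
−0.35·log₂(0.35) = 0.5301
Sum ≈ 1.8712 → 1.871 bits.

1.871 bits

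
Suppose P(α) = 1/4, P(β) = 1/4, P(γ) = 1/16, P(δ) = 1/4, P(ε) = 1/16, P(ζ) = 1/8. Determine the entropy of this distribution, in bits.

Each probability is a power of 1/2, so log₂(1/p) is an integer.
H = Σ p·log₂(1/p) = 1/4·2 + 1/4·2 + 1/16·4 + 1/4·2 + 1/16·4 + 1/8·3 = 2.375 bits.

2.375 bits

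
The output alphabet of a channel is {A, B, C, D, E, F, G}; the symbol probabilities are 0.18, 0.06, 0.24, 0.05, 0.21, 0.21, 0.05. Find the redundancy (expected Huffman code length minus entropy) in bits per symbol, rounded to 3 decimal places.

0.039 bits

Entropy H = −Σ p log₂ p ≈ 2.5608 bits.
Huffman merges: 1/20+1/20→1/10; 3/50+1/10→4/25; 4/25+9/50→17/50; 21/100+21/100→21/50; 6/25+17/50→29/50; 21/50+29/50→1. L = 13/5 ≈ 2.6000.
L − H = 2.6000 − 2.5608 = 0.039 bits.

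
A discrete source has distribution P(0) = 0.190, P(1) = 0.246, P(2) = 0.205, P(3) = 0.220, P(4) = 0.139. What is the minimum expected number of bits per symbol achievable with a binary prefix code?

Repeatedly combine the two least-probable nodes; the expected code length is the sum of the merged weights.
merge 139/1000 + 19/100 → 329/1000
merge 41/200 + 11/50 → 17/40
merge 123/500 + 329/1000 → 23/40
merge 17/40 + 23/40 → 1
L = 329/1000 + 17/40 + 23/40 + 1 = 2329/1000 = 2.329 bits/symbol.

2.329 bits/symbol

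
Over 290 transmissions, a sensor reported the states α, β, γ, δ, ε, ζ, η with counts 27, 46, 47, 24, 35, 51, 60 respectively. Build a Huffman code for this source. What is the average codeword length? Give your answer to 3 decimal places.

Probabilities are the counts divided by 290.
Repeatedly combine the two least-probable nodes; the expected code length is the sum of the merged weights.
merge 12/145 + 27/290 → 51/290
merge 7/58 + 23/145 → 81/290
merge 47/290 + 51/290 → 49/145
merge 51/290 + 6/29 → 111/290
merge 81/290 + 49/145 → 179/290
merge 111/290 + 179/290 → 1
L = 51/290 + 81/290 + 49/145 + 111/290 + 179/290 + 1 = 81/29 ≈ 2.793 bits/symbol.

2.793 bits/symbol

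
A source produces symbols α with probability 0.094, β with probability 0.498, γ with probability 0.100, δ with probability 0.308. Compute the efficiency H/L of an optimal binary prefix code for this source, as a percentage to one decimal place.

Entropy H = −Σ p log₂ p ≈ 1.6770 bits.
Huffman merges: 47/500+1/10→97/500; 97/500+77/250→251/500; 249/500+251/500→1. L = 212/125 ≈ 1.6960.
Efficiency = H/L = 1.6770/1.6960 = 98.9%.

98.9%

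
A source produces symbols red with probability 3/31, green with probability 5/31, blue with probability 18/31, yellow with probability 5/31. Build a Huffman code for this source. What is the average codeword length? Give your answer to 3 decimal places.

Repeatedly combine the two least-probable nodes; the expected code length is the sum of the merged weights.
merge 3/31 + 5/31 → 8/31
merge 5/31 + 8/31 → 13/31
merge 13/31 + 18/31 → 1
L = 8/31 + 13/31 + 1 = 52/31 ≈ 1.677 bits/symbol.

1.677 bits/symbol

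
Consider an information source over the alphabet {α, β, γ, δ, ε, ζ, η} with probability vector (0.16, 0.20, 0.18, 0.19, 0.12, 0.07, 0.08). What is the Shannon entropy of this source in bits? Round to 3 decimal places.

H = −Σ pᵢ log₂ pᵢ.
−0.16·log₂(0.16) = 0.4230
−0.20·log₂(0.20) = 0.4644
−0.18·log₂(0.18) = 0.4453
−0.19·log₂(0.19) = 0.4552
−0.12·log₂(0.12) = 0.3671
−0.07·log₂(0.07) = 0.2686
−0.08·log₂(0.08) = 0.2915
Sum ≈ 2.7151 → 2.715 bits.

2.715 bits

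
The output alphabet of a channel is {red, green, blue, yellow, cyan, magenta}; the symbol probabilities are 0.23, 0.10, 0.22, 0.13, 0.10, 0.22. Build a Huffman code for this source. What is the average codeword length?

2.53 bits/symbol

Repeatedly combine the two least-probable nodes; the expected code length is the sum of the merged weights.
merge 1/10 + 1/10 → 1/5
merge 13/100 + 1/5 → 33/100
merge 11/50 + 11/50 → 11/25
merge 23/100 + 33/100 → 14/25
merge 11/25 + 14/25 → 1
L = 1/5 + 33/100 + 11/25 + 14/25 + 1 = 253/100 = 2.53 bits/symbol.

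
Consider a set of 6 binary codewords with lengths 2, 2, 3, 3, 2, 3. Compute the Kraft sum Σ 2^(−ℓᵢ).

With common denominator 2^3 = 8: Σ 2^(−ℓᵢ) = 2/8 + 2/8 + 1/8 + 1/8 + 2/8 + 1/8 = 9/8 = 1.125.

1.125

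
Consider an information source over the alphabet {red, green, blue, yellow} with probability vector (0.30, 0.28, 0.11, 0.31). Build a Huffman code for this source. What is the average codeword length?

2 bits/symbol

Repeatedly combine the two least-probable nodes; the expected code length is the sum of the merged weights.
merge 11/100 + 7/25 → 39/100
merge 3/10 + 31/100 → 61/100
merge 39/100 + 61/100 → 1
L = 39/100 + 61/100 + 1 = 2 bits/symbol.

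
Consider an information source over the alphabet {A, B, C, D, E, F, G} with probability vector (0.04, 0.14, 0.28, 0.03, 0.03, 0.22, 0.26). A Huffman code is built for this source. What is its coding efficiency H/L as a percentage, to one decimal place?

99.4%

Entropy H = −Σ p log₂ p ≈ 2.3865 bits.
Huffman merges: 3/100+3/100→3/50; 1/25+3/50→1/10; 1/10+7/50→6/25; 11/50+6/25→23/50; 13/50+7/25→27/50; 23/50+27/50→1. L = 12/5 ≈ 2.4000.
Efficiency = H/L = 2.3865/2.4000 = 99.4%.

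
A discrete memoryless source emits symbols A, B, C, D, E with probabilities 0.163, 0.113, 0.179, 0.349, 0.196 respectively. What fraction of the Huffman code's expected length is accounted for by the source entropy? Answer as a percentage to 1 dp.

97.4%

Entropy H = −Σ p log₂ p ≈ 2.2171 bits.
Huffman merges: 113/1000+163/1000→69/250; 179/1000+49/250→3/8; 69/250+349/1000→5/8; 3/8+5/8→1. L = 569/250 ≈ 2.2760.
Efficiency = H/L = 2.2171/2.2760 = 97.4%.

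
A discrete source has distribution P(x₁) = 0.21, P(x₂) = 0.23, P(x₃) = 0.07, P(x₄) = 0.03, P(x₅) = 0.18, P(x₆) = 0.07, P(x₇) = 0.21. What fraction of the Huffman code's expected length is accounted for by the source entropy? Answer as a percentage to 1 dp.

Entropy H = −Σ p log₂ p ≈ 2.5675 bits.
Huffman merges: 3/100+7/100→1/10; 7/100+1/10→17/100; 17/100+9/50→7/20; 21/100+21/100→21/50; 23/100+7/20→29/50; 21/50+29/50→1. L = 131/50 ≈ 2.6200.
Efficiency = H/L = 2.5675/2.6200 = 98.0%.

98.0%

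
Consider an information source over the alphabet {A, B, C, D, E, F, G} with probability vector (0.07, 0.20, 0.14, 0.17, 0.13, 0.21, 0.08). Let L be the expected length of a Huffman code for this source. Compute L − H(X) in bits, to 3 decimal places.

Entropy H = −Σ p log₂ p ≈ 2.7116 bits.
Huffman merges: 7/100+2/25→3/20; 13/100+7/50→27/100; 3/20+17/100→8/25; 1/5+21/100→41/100; 27/100+8/25→59/100; 41/100+59/100→1. L = 137/50 ≈ 2.7400.
L − H = 2.7400 − 2.7116 = 0.028 bits.

0.028 bits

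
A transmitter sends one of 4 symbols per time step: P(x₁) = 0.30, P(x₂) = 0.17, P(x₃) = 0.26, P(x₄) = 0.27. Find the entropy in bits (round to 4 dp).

H = −Σ pᵢ log₂ pᵢ.
−0.30·log₂(0.30) = 0.5211
−0.17·log₂(0.17) = 0.4346
−0.26·log₂(0.26) = 0.5053
−0.27·log₂(0.27) = 0.5100
Sum ≈ 1.9710 → 1.9710 bits.

1.9710 bits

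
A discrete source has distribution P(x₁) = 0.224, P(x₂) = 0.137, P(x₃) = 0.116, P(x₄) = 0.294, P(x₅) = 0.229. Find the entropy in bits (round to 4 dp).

2.2431 bits

H = −Σ pᵢ log₂ pᵢ.
−0.224·log₂(0.224) = 0.4835
−0.137·log₂(0.137) = 0.3929
−0.116·log₂(0.116) = 0.3605
−0.294·log₂(0.294) = 0.5192
−0.229·log₂(0.229) = 0.4870
Sum ≈ 2.2431 → 2.2431 bits.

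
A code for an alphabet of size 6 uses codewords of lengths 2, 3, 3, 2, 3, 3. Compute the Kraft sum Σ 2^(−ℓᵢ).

1

With common denominator 2^3 = 8: Σ 2^(−ℓᵢ) = 2/8 + 1/8 + 1/8 + 2/8 + 1/8 + 1/8 = 8/8 = 1.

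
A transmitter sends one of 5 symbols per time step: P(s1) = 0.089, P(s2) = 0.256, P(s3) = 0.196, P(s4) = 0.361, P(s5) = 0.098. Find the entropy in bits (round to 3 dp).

H = −Σ pᵢ log₂ pᵢ.
−0.089·log₂(0.089) = 0.3106
−0.256·log₂(0.256) = 0.5032
−0.196·log₂(0.196) = 0.4608
−0.361·log₂(0.361) = 0.5306
−0.098·log₂(0.098) = 0.3284
Sum ≈ 2.1337 → 2.134 bits.

2.134 bits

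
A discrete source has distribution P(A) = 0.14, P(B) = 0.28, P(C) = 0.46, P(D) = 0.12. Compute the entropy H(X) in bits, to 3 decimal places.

H = −Σ pᵢ log₂ pᵢ.
−0.14·log₂(0.14) = 0.3971
−0.28·log₂(0.28) = 0.5142
−0.46·log₂(0.46) = 0.5153
−0.12·log₂(0.12) = 0.3671
Sum ≈ 1.7937 → 1.794 bits.

1.794 bits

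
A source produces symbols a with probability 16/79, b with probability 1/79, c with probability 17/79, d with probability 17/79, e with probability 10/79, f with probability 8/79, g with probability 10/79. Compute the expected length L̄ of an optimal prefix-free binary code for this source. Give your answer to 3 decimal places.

2.684 bits/symbol

Repeatedly combine the two least-probable nodes; the expected code length is the sum of the merged weights.
merge 1/79 + 8/79 → 9/79
merge 9/79 + 10/79 → 19/79
merge 10/79 + 16/79 → 26/79
merge 17/79 + 17/79 → 34/79
merge 19/79 + 26/79 → 45/79
merge 34/79 + 45/79 → 1
L = 9/79 + 19/79 + 26/79 + 34/79 + 45/79 + 1 = 212/79 ≈ 2.684 bits/symbol.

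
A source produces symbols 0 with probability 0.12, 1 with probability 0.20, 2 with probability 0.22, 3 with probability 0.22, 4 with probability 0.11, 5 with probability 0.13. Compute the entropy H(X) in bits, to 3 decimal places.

2.526 bits

H = −Σ pᵢ log₂ pᵢ.
−0.12·log₂(0.12) = 0.3671
−0.20·log₂(0.20) = 0.4644
−0.22·log₂(0.22) = 0.4806
−0.22·log₂(0.22) = 0.4806
−0.11·log₂(0.11) = 0.3503
−0.13·log₂(0.13) = 0.3826
Sum ≈ 2.5255 → 2.526 bits.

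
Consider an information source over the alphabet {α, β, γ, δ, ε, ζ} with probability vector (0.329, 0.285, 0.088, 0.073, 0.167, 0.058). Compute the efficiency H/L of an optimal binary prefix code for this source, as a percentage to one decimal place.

97.8%

Entropy H = −Σ p log₂ p ≈ 2.2975 bits.
Huffman merges: 29/500+73/1000→131/1000; 11/125+131/1000→219/1000; 167/1000+219/1000→193/500; 57/200+329/1000→307/500; 193/500+307/500→1. L = 47/20 ≈ 2.3500.
Efficiency = H/L = 2.2975/2.3500 = 97.8%.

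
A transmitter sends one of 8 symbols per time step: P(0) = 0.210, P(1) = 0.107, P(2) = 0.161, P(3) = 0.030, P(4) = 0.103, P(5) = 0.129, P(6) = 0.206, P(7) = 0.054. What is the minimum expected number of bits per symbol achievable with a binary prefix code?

2.855 bits/symbol

Repeatedly combine the two least-probable nodes; the expected code length is the sum of the merged weights.
merge 3/100 + 27/500 → 21/250
merge 21/250 + 103/1000 → 187/1000
merge 107/1000 + 129/1000 → 59/250
merge 161/1000 + 187/1000 → 87/250
merge 103/500 + 21/100 → 52/125
merge 59/250 + 87/250 → 73/125
merge 52/125 + 73/125 → 1
L = 21/250 + 187/1000 + 59/250 + 87/250 + 52/125 + 73/125 + 1 = 571/200 = 2.855 bits/symbol.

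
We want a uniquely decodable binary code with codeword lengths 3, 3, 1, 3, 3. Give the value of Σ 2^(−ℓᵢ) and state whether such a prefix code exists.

With common denominator 2^3 = 8: Σ 2^(−ℓᵢ) = 1/8 + 1/8 + 4/8 + 1/8 + 1/8 = 8/8 = 1.
Kraft's inequality requires Σ ≤ 1; here Σ = 1 ≤ 1, so such a prefix code exists.

1; yes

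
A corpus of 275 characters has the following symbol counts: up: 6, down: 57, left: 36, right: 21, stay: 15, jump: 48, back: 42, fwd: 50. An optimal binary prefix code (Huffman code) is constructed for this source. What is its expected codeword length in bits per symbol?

2.84 bits/symbol

Probabilities are the counts divided by 275.
Repeatedly combine the two least-probable nodes; the expected code length is the sum of the merged weights.
merge 6/275 + 3/55 → 21/275
merge 21/275 + 21/275 → 42/275
merge 36/275 + 42/275 → 78/275
merge 42/275 + 48/275 → 18/55
merge 2/11 + 57/275 → 107/275
merge 78/275 + 18/55 → 168/275
merge 107/275 + 168/275 → 1
L = 21/275 + 42/275 + 78/275 + 18/55 + 107/275 + 168/275 + 1 = 71/25 = 2.84 bits/symbol.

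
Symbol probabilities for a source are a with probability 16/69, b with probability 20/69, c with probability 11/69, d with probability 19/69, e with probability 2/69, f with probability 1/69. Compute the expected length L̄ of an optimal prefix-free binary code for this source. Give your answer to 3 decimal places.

2.246 bits/symbol

Repeatedly combine the two least-probable nodes; the expected code length is the sum of the merged weights.
merge 1/69 + 2/69 → 1/23
merge 1/23 + 11/69 → 14/69
merge 14/69 + 16/69 → 10/23
merge 19/69 + 20/69 → 13/23
merge 10/23 + 13/23 → 1
L = 1/23 + 14/69 + 10/23 + 13/23 + 1 = 155/69 ≈ 2.246 bits/symbol.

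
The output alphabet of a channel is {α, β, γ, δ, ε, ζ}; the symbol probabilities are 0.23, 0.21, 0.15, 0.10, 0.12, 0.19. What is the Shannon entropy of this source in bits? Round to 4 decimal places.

H = −Σ pᵢ log₂ pᵢ.
−0.23·log₂(0.23) = 0.4877
−0.21·log₂(0.21) = 0.4728
−0.15·log₂(0.15) = 0.4105
−0.10·log₂(0.10) = 0.3322
−0.12·log₂(0.12) = 0.3671
−0.19·log₂(0.19) = 0.4552
Sum ≈ 2.5255 → 2.5255 bits.

2.5255 bits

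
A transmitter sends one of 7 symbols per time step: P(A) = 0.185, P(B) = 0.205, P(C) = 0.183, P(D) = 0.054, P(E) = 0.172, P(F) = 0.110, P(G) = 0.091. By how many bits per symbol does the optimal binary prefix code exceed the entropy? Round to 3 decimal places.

0.058 bits

Entropy H = −Σ p log₂ p ≈ 2.6966 bits.
Huffman merges: 27/500+91/1000→29/200; 11/100+29/200→51/200; 43/250+183/1000→71/200; 37/200+41/200→39/100; 51/200+71/200→61/100; 39/100+61/100→1. L = 551/200 ≈ 2.7550.
L − H = 2.7550 − 2.6966 = 0.058 bits.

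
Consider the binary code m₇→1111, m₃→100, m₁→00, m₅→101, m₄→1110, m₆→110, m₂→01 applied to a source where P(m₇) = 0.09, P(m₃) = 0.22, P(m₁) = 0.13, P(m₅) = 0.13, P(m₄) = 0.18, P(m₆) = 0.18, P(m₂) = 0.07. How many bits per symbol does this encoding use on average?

L̄ = Σ pᵢ·ℓᵢ = 0.09·4 + 0.22·3 + 0.13·2 + 0.13·3 + 0.18·4 + 0.18·3 + 0.07·2 = 3.07 bits/symbol.

3.07 bits/symbol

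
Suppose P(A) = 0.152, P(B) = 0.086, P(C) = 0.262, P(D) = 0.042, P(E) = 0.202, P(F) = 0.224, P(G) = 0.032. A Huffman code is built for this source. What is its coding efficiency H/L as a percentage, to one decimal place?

Entropy H = −Σ p log₂ p ≈ 2.5244 bits.
Huffman merges: 4/125+21/500→37/500; 37/500+43/500→4/25; 19/125+4/25→39/125; 101/500+28/125→213/500; 131/500+39/125→287/500; 213/500+287/500→1. L = 1273/500 ≈ 2.5460.
Efficiency = H/L = 2.5244/2.5460 = 99.2%.

99.2%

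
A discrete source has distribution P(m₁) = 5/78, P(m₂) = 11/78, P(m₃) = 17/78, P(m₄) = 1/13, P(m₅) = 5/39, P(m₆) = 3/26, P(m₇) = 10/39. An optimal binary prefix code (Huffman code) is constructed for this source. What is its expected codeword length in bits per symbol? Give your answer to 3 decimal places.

Repeatedly combine the two least-probable nodes; the expected code length is the sum of the merged weights.
merge 5/78 + 1/13 → 11/78
merge 3/26 + 5/39 → 19/78
merge 11/78 + 11/78 → 11/39
merge 17/78 + 19/78 → 6/13
merge 10/39 + 11/39 → 7/13
merge 6/13 + 7/13 → 1
L = 11/78 + 19/78 + 11/39 + 6/13 + 7/13 + 1 = 8/3 ≈ 2.667 bits/symbol.

2.667 bits/symbol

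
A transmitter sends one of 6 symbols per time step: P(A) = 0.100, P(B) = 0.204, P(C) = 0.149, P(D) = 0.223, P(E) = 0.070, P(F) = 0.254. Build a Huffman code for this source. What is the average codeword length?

Repeatedly combine the two least-probable nodes; the expected code length is the sum of the merged weights.
merge 7/100 + 1/10 → 17/100
merge 149/1000 + 17/100 → 319/1000
merge 51/250 + 223/1000 → 427/1000
merge 127/500 + 319/1000 → 573/1000
merge 427/1000 + 573/1000 → 1
L = 17/100 + 319/1000 + 427/1000 + 573/1000 + 1 = 2489/1000 = 2.489 bits/symbol.

2.489 bits/symbol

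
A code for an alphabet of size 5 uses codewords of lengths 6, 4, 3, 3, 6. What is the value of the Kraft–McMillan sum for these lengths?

0.34375

With common denominator 2^6 = 64: Σ 2^(−ℓᵢ) = 1/64 + 4/64 + 8/64 + 8/64 + 1/64 = 22/64 = 0.34375.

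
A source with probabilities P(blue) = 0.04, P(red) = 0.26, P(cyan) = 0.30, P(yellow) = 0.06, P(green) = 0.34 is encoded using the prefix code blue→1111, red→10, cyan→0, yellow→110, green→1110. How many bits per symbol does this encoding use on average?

2.52 bits/symbol

L̄ = Σ pᵢ·ℓᵢ = 0.04·4 + 0.26·2 + 0.30·1 + 0.06·3 + 0.34·4 = 2.52 bits/symbol.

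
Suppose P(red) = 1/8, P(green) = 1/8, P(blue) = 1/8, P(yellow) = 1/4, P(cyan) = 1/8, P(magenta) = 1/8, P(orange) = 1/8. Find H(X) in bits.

2.75 bits

Each probability is a power of 1/2, so log₂(1/p) is an integer.
H = Σ p·log₂(1/p) = 1/8·3 + 1/8·3 + 1/8·3 + 1/4·2 + 1/8·3 + 1/8·3 + 1/8·3 = 2.75 bits.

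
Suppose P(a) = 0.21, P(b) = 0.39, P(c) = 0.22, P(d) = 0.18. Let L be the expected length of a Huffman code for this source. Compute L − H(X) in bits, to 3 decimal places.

0.071 bits

Entropy H = −Σ p log₂ p ≈ 1.9285 bits.
Huffman merges: 9/50+21/100→39/100; 11/50+39/100→61/100; 39/100+61/100→1. L = 2 ≈ 2.0000.
L − H = 2.0000 − 1.9285 = 0.071 bits.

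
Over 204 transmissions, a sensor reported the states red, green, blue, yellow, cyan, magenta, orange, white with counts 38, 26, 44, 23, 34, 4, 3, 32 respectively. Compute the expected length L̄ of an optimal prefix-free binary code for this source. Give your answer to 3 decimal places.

2.779 bits/symbol

Probabilities are the counts divided by 204.
Repeatedly combine the two least-probable nodes; the expected code length is the sum of the merged weights.
merge 1/68 + 1/51 → 7/204
merge 7/204 + 23/204 → 5/34
merge 13/102 + 5/34 → 14/51
merge 8/51 + 1/6 → 11/34
merge 19/102 + 11/51 → 41/102
merge 14/51 + 11/34 → 61/102
merge 41/102 + 61/102 → 1
L = 7/204 + 5/34 + 14/51 + 11/34 + 41/102 + 61/102 + 1 = 189/68 ≈ 2.779 bits/symbol.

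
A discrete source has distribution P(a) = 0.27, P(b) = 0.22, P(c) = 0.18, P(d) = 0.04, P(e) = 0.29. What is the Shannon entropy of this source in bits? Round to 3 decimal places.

2.140 bits

H = −Σ pᵢ log₂ pᵢ.
−0.27·log₂(0.27) = 0.5100
−0.22·log₂(0.22) = 0.4806
−0.18·log₂(0.18) = 0.4453
−0.04·log₂(0.04) = 0.1858
−0.29·log₂(0.29) = 0.5179
Sum ≈ 2.1396 → 2.140 bits.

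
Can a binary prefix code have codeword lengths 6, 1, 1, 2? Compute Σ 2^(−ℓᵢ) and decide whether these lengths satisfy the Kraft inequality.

1.265625; no

With common denominator 2^6 = 64: Σ 2^(−ℓᵢ) = 1/64 + 32/64 + 32/64 + 16/64 = 81/64 = 1.265625.
Kraft's inequality requires Σ ≤ 1; here Σ = 1.265625 > 1, so no such prefix code exists.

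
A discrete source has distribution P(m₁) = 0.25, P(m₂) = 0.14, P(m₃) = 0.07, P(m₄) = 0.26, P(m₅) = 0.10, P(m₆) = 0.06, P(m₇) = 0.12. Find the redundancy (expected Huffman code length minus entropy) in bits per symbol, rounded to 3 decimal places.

0.006 bits

Entropy H = −Σ p log₂ p ≈ 2.6137 bits.
Huffman merges: 3/50+7/100→13/100; 1/10+3/25→11/50; 13/100+7/50→27/100; 11/50+1/4→47/100; 13/50+27/100→53/100; 47/100+53/100→1. L = 131/50 ≈ 2.6200.
L − H = 2.6200 − 2.6137 = 0.006 bits.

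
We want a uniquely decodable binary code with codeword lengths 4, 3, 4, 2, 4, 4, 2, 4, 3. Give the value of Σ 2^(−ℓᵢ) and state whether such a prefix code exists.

1.0625; no

With common denominator 2^4 = 16: Σ 2^(−ℓᵢ) = 1/16 + 2/16 + 1/16 + 4/16 + 1/16 + 1/16 + 4/16 + 1/16 + 2/16 = 17/16 = 1.0625.
Kraft's inequality requires Σ ≤ 1; here Σ = 1.0625 > 1, so no such prefix code exists.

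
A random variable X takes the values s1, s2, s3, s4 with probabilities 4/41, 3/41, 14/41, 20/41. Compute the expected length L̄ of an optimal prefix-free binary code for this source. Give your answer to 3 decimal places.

1.683 bits/symbol

Repeatedly combine the two least-probable nodes; the expected code length is the sum of the merged weights.
merge 3/41 + 4/41 → 7/41
merge 7/41 + 14/41 → 21/41
merge 20/41 + 21/41 → 1
L = 7/41 + 21/41 + 1 = 69/41 ≈ 1.683 bits/symbol.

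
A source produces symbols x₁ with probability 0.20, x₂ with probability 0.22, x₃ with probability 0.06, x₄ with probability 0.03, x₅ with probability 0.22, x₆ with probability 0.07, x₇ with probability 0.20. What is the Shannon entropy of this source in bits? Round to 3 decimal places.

H = −Σ pᵢ log₂ pᵢ.
−0.20·log₂(0.20) = 0.4644
−0.22·log₂(0.22) = 0.4806
−0.06·log₂(0.06) = 0.2435
−0.03·log₂(0.03) = 0.1518
−0.22·log₂(0.22) = 0.4806
−0.07·log₂(0.07) = 0.2686
−0.20·log₂(0.20) = 0.4644
Sum ≈ 2.5538 → 2.554 bits.

2.554 bits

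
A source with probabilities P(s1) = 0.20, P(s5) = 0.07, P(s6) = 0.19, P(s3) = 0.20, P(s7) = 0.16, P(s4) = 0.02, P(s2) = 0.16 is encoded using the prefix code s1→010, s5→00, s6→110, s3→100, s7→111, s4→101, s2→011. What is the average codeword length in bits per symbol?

2.93 bits/symbol

L̄ = Σ pᵢ·ℓᵢ = 0.20·3 + 0.07·2 + 0.19·3 + 0.20·3 + 0.16·3 + 0.02·3 + 0.16·3 = 2.93 bits/symbol.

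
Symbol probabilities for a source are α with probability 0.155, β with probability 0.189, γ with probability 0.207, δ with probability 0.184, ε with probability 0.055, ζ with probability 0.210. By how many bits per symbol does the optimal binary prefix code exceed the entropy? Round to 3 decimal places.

Entropy H = −Σ p log₂ p ≈ 2.4939 bits.
Huffman merges: 11/200+31/200→21/100; 23/125+189/1000→373/1000; 207/1000+21/100→417/1000; 21/100+373/1000→583/1000; 417/1000+583/1000→1. L = 2583/1000 ≈ 2.5830.
L − H = 2.5830 − 2.4939 = 0.089 bits.

0.089 bits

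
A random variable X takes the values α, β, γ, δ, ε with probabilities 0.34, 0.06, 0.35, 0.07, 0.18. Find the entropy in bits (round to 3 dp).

2.017 bits

H = −Σ pᵢ log₂ pᵢ.
−0.34·log₂(0.34) = 0.5292
−0.06·log₂(0.06) = 0.2435
−0.35·log₂(0.35) = 0.5301
−0.07·log₂(0.07) = 0.2686
−0.18·log₂(0.18) = 0.4453
Sum ≈ 2.0167 → 2.017 bits.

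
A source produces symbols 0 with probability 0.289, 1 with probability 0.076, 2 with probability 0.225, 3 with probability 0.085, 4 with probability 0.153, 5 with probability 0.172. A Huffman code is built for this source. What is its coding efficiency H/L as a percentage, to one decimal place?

Entropy H = −Σ p log₂ p ≈ 2.4378 bits.
Huffman merges: 19/250+17/200→161/1000; 153/1000+161/1000→157/500; 43/250+9/40→397/1000; 289/1000+157/500→603/1000; 397/1000+603/1000→1. L = 99/40 ≈ 2.4750.
Efficiency = H/L = 2.4378/2.4750 = 98.5%.

98.5%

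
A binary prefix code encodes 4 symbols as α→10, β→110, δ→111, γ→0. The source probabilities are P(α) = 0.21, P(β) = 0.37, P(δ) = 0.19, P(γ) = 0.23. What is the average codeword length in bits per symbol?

L̄ = Σ pᵢ·ℓᵢ = 0.21·2 + 0.37·3 + 0.19·3 + 0.23·1 = 2.33 bits/symbol.

2.33 bits/symbol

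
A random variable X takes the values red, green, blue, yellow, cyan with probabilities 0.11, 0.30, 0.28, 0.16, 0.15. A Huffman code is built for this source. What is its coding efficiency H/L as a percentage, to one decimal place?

98.2%

Entropy H = −Σ p log₂ p ≈ 2.2192 bits.
Huffman merges: 11/100+3/20→13/50; 4/25+13/50→21/50; 7/25+3/10→29/50; 21/50+29/50→1. L = 113/50 ≈ 2.2600.
Efficiency = H/L = 2.2192/2.2600 = 98.2%.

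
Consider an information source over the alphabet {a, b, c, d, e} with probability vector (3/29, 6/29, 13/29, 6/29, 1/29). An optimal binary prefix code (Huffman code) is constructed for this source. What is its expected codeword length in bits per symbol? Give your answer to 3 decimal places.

2.034 bits/symbol

Repeatedly combine the two least-probable nodes; the expected code length is the sum of the merged weights.
merge 1/29 + 3/29 → 4/29
merge 4/29 + 6/29 → 10/29
merge 6/29 + 10/29 → 16/29
merge 13/29 + 16/29 → 1
L = 4/29 + 10/29 + 16/29 + 1 = 59/29 ≈ 2.034 bits/symbol.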